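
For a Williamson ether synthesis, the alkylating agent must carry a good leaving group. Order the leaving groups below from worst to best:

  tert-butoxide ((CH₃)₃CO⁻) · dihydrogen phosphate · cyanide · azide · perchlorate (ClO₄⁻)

tert-butoxide ((CH₃)₃CO⁻) < cyanide < azide < dihydrogen phosphate < perchlorate (ClO₄⁻)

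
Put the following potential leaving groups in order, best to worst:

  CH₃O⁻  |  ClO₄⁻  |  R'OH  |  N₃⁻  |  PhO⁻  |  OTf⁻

The more stable X⁻ (or X) is on its own — i.e. the weaker a base it is — the better a leaving group it makes.
OTf⁻: pKₐ(CF₃SO₃H (triflic acid)) ≈ -14
ClO₄⁻: pKₐ(HClO₄) ≈ -10
R'OH: pKₐ(R'OH₂⁺) ≈ -2.4
N₃⁻: pKₐ(HN₃) ≈ 4.7
PhO⁻: pKₐ(C₆H₅OH (phenol)) ≈ 10
CH₃O⁻: pKₐ(CH₃OH) ≈ 15.5

OTf⁻ > ClO₄⁻ > R'OH > N₃⁻ > PhO⁻ > CH₃O⁻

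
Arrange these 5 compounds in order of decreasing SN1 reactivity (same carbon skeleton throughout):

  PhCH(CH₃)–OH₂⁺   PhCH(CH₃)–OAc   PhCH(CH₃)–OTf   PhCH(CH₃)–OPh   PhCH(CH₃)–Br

Identical carbon frameworks mean the comparison reduces to leaving-group quality.
Rank by basicity of the departing species: weakest base leaves most easily.
PhCH(CH₃)–OTf loses OTf⁻: pKₐ(CF₃SO₃H (triflic acid)) ≈ -14
PhCH(CH₃)–Br loses Br⁻: pKₐ(HBr) ≈ -9
PhCH(CH₃)–OH₂⁺ loses H₂O: pKₐ(H₃O⁺) ≈ -1.7
PhCH(CH₃)–OAc loses AcO⁻: pKₐ(CH₃COOH) ≈ 4.8
PhCH(CH₃)–OPh loses PhO⁻: pKₐ(C₆H₅OH (phenol)) ≈ 10

PhCH(CH₃)–OTf > PhCH(CH₃)–Br > PhCH(CH₃)–OH₂⁺ > PhCH(CH₃)–OAc > PhCH(CH₃)–OPh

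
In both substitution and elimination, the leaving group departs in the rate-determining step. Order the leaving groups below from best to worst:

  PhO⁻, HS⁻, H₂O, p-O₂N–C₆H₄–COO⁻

Leaving-group ability tracks the stability of the departed species; conjugate-acid pKₐ is the usual yardstick (lower pKₐ → better LG).
H₂O: pKₐ(H₃O⁺) ≈ -1.7
p-O₂N–C₆H₄–COO⁻: pKₐ(p-nitrobenzoic acid) ≈ 3.4
HS⁻: pKₐ(H₂S) ≈ 7
PhO⁻: pKₐ(C₆H₅OH (phenol)) ≈ 10

H₂O > p-O₂N–C₆H₄–COO⁻ > HS⁻ > PhO⁻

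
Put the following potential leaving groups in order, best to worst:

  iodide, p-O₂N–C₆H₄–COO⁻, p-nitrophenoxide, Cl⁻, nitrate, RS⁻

iodide > Cl⁻ > nitrate > p-O₂N–C₆H₄–COO⁻ > p-nitrophenoxide > RS⁻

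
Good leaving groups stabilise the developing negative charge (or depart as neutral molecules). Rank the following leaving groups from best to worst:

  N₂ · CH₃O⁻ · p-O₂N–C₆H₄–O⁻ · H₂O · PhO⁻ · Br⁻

N₂: no meaningful conjugate acid; N₂ departs as an exceptionally stable neutral molecule
Br⁻: pKₐ(HBr) ≈ -9 — weak base; good leaving group
H₂O: pKₐ(H₃O⁺) ≈ -1.7 — neutral; leaves from a protonated alcohol (R–OH₂⁺)
p-O₂N–C₆H₄–O⁻: pKₐ(p-nitrophenol) ≈ 7.2 — nitro group delocalises the charge; the classic chromogenic LG
PhO⁻: pKₐ(C₆H₅OH (phenol)) ≈ 10 — resonance into the ring helps, but still a poor LG
CH₃O⁻: pKₐ(CH₃OH) ≈ 15.5

N₂ > Br⁻ > H₂O > p-O₂N–C₆H₄–O⁻ > PhO⁻ > CH₃O⁻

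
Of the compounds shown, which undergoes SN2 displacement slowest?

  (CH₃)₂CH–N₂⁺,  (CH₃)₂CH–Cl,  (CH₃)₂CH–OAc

The skeletons are identical, so relative rate is governed entirely by leaving-group ability.
A good leaving group is a weak base: the lower the pKₐ of its conjugate acid, the more readily it departs.
(CH₃)₂CH–N₂⁺ loses N₂: no meaningful conjugate acid; N₂ departs as an exceptionally stable neutral molecule
(CH₃)₂CH–Cl loses Cl⁻: pKₐ(HCl) ≈ -7
(CH₃)₂CH–OAc loses AcO⁻: pKₐ(CH₃COOH) ≈ 4.8

(CH₃)₂CH–OAc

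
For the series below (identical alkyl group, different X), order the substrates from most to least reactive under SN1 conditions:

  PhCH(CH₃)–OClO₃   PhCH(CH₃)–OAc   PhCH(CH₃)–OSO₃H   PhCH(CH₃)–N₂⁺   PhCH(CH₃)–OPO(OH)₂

PhCH(CH₃)–N₂⁺ > PhCH(CH₃)–OClO₃ > PhCH(CH₃)–OSO₃H > PhCH(CH₃)–OPO(OH)₂ > PhCH(CH₃)–OAc

The skeletons are identical, so relative rate is governed entirely by leaving-group ability.
The more stable X⁻ (or X) is on its own — i.e. the weaker a base it is — the better a leaving group it makes.
PhCH(CH₃)–N₂⁺ loses N₂: no meaningful conjugate acid; N₂ departs as an exceptionally stable neutral molecule
PhCH(CH₃)–OClO₃ loses ClO₄⁻: pKₐ(HClO₄) ≈ -10
PhCH(CH₃)–OSO₃H loses HSO₄⁻: pKₐ(H₂SO₄) ≈ -3
PhCH(CH₃)–OPO(OH)₂ loses H₂PO₄⁻: pKₐ(H₃PO₄) ≈ 2.1
PhCH(CH₃)–OAc loses AcO⁻: pKₐ(CH₃COOH) ≈ 4.8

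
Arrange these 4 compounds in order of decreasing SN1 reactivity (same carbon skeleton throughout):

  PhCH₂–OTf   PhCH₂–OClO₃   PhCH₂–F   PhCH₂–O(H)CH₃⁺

PhCH₂–OTf > PhCH₂–OClO₃ > PhCH₂–O(H)CH₃⁺ > PhCH₂–F

Same R in every case — rank the leaving groups.
Leaving-group ability tracks the stability of the departed species; conjugate-acid pKₐ is the usual yardstick (lower pKₐ → better LG).
PhCH₂–OTf loses OTf⁻: pKₐ(CF₃SO₃H (triflic acid)) ≈ -14
PhCH₂–OClO₃ loses ClO₄⁻: pKₐ(HClO₄) ≈ -10
PhCH₂–O(H)CH₃⁺ loses R'OH: pKₐ(R'OH₂⁺) ≈ -2.4
PhCH₂–F loses F⁻: pKₐ(HF) ≈ 3.2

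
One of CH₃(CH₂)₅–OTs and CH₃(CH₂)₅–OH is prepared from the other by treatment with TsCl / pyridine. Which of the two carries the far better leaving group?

From CH₃(CH₂)₅–OH the departing group would be OH⁻ (pKₐ(H₂O) ≈ 15.7). Strong base; essentially never leaves without prior activation.
From CH₃(CH₂)₅–OTs the leaving group is OTs⁻ (pKₐ(p-CH₃C₆H₄SO₃H (TsOH)) ≈ -2.8). Resonance-delocalised arenesulfonate.
Treatment with TsCl / pyridine works by converting the hydroxyl into a tosylate, making CH₃(CH₂)₅–OTs enormously more reactive.

CH₃(CH₂)₅–OTs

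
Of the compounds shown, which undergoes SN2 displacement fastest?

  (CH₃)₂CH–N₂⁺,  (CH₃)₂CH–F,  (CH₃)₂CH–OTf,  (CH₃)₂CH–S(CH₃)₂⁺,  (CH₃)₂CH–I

(CH₃)₂CH–N₂⁺

The skeletons are identical, so relative rate is governed entirely by leaving-group ability.
Leaving-group ability tracks the stability of the departed species; conjugate-acid pKₐ is the usual yardstick (lower pKₐ → better LG).
(CH₃)₂CH–N₂⁺ loses N₂: no meaningful conjugate acid; N₂ departs as an exceptionally stable neutral molecule
(CH₃)₂CH–OTf loses OTf⁻: pKₐ(CF₃SO₃H (triflic acid)) ≈ -14
(CH₃)₂CH–I loses I⁻: pKₐ(HI) ≈ -10
(CH₃)₂CH–S(CH₃)₂⁺ loses SR'₂: pKₐ(R'₂SH⁺) ≈ -7
(CH₃)₂CH–F loses F⁻: pKₐ(HF) ≈ 3.2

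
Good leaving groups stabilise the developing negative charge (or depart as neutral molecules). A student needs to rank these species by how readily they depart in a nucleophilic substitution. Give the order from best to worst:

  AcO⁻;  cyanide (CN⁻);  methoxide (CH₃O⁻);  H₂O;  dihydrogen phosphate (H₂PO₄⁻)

H₂O > dihydrogen phosphate (H₂PO₄⁻) > AcO⁻ > cyanide (CN⁻) > methoxide (CH₃O⁻)

H₂O: pKₐ(H₃O⁺) ≈ -1.7
dihydrogen phosphate (H₂PO₄⁻): pKₐ(H₃PO₄) ≈ 2.1
AcO⁻: pKₐ(CH₃COOH) ≈ 4.8
cyanide (CN⁻): pKₐ(HCN) ≈ 9.2
methoxide (CH₃O⁻): pKₐ(CH₃OH) ≈ 15.5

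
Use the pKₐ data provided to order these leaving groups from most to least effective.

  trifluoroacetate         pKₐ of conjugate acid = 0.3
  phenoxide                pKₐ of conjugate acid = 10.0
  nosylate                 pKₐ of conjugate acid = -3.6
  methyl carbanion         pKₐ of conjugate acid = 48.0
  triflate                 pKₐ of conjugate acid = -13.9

triflate > nosylate > trifluoroacetate > phenoxide > methyl carbanion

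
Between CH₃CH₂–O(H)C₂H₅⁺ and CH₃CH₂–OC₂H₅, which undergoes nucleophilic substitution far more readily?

From CH₃CH₂–OC₂H₅ the departing group would be CH₃CH₂O⁻ (pKₐ(CH₃CH₂OH) ≈ 16). Strong base; alkoxides do not leave unassisted.
From CH₃CH₂–O(H)C₂H₅⁺ the leaving group is R'OH (pKₐ(R'OH₂⁺) ≈ -2.4). Neutral; leaves from a protonated ether (an oxonium ion, R–O(H)R'⁺).
(In practice CH₃CH₂–O(H)C₂H₅⁺ is made from CH₃CH₂–OC₂H₅ by protonation with concentrated HBr, allowing neutral ethanol, rather than ethoxide, to depart.)

CH₃CH₂–O(H)C₂H₅⁺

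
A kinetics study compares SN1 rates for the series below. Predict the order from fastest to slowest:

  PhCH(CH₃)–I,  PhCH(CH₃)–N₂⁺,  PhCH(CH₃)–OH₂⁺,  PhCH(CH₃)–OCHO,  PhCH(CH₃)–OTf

The skeletons are identical, so relative rate is governed entirely by leaving-group ability.
The more stable X⁻ (or X) is on its own — i.e. the weaker a base it is — the better a leaving group it makes.
PhCH(CH₃)–N₂⁺ loses N₂: no meaningful conjugate acid; N₂ departs as an exceptionally stable neutral molecule
PhCH(CH₃)–OTf loses OTf⁻: pKₐ(CF₃SO₃H (triflic acid)) ≈ -14
PhCH(CH₃)–I loses I⁻: pKₐ(HI) ≈ -10
PhCH(CH₃)–OH₂⁺ loses H₂O: pKₐ(H₃O⁺) ≈ -1.7
PhCH(CH₃)–OCHO loses HCOO⁻: pKₐ(HCOOH) ≈ 3.8

PhCH(CH₃)–N₂⁺ > PhCH(CH₃)–OTf > PhCH(CH₃)–I > PhCH(CH₃)–OH₂⁺ > PhCH(CH₃)–OCHO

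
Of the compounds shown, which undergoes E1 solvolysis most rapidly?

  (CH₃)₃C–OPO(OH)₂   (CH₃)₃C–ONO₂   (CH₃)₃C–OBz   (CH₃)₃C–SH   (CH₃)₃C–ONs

(CH₃)₃C–ONs

The skeletons are identical, so relative rate is governed entirely by leaving-group ability.
A good leaving group is a weak base: the lower the pKₐ of its conjugate acid, the more readily it departs.
(CH₃)₃C–ONs loses ONs⁻: pKₐ(p-O₂NC₆H₄SO₃H) ≈ -3.5
(CH₃)₃C–ONO₂ loses NO₃⁻: pKₐ(HNO₃) ≈ -1.3
(CH₃)₃C–OPO(OH)₂ loses H₂PO₄⁻: pKₐ(H₃PO₄) ≈ 2.1
(CH₃)₃C–OBz loses PhCOO⁻: pKₐ(C₆H₅COOH) ≈ 4.2
(CH₃)₃C–SH loses HS⁻: pKₐ(H₂S) ≈ 7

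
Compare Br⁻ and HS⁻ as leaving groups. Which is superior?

Br⁻

Br⁻ is the better leaving group.
pKₐ(HBr) ≈ -9 versus pKₐ(H₂S) ≈ 7: Br⁻ is the much weaker base.
Weak base; good leaving group.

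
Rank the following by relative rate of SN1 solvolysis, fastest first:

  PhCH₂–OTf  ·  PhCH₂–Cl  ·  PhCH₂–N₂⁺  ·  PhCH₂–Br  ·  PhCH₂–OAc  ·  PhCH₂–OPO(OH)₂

PhCH₂–N₂⁺ > PhCH₂–OTf > PhCH₂–Br > PhCH₂–Cl > PhCH₂–OPO(OH)₂ > PhCH₂–OAc

With the same alkyl group throughout, only the leaving group differentiates the rates.
The more stable X⁻ (or X) is on its own — i.e. the weaker a base it is — the better a leaving group it makes.
PhCH₂–N₂⁺ loses N₂: no meaningful conjugate acid; N₂ departs as an exceptionally stable neutral molecule
PhCH₂–OTf loses OTf⁻: pKₐ(CF₃SO₃H (triflic acid)) ≈ -14
PhCH₂–Br loses Br⁻: pKₐ(HBr) ≈ -9
PhCH₂–Cl loses Cl⁻: pKₐ(HCl) ≈ -7
PhCH₂–OPO(OH)₂ loses H₂PO₄⁻: pKₐ(H₃PO₄) ≈ 2.1
PhCH₂–OAc loses AcO⁻: pKₐ(CH₃COOH) ≈ 4.8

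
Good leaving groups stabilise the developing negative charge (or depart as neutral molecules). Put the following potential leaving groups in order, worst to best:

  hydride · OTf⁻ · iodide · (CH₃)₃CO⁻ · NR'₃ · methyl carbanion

OTf⁻: pKₐ(CF₃SO₃H (triflic acid)) ≈ -14
iodide: pKₐ(HI) ≈ -10 — large, highly polarisable; very weak base
NR'₃: pKₐ(R'₃NH⁺) ≈ 10.7
(CH₃)₃CO⁻: pKₐ(t-BuOH) ≈ 18
hydride: pKₐ(H₂) ≈ 36
methyl carbanion: pKₐ(CH₄) ≈ 48 — unstabilised carbanion; the worst conceivable leaving group
Reversing gives the worst-to-best order requested.

methyl carbanion < hydride < (CH₃)₃CO⁻ < NR'₃ < iodide < OTf⁻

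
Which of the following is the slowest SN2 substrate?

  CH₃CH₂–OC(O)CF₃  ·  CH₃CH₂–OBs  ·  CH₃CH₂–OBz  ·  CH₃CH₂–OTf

Same R in every case — rank the leaving groups.
Rank by basicity of the departing species: weakest base leaves most easily.
CH₃CH₂–OTf loses OTf⁻: pKₐ(CF₃SO₃H (triflic acid)) ≈ -14
CH₃CH₂–OBs loses OBs⁻: pKₐ(p-BrC₆H₄SO₃H) ≈ -2.8
CH₃CH₂–OC(O)CF₃ loses CF₃COO⁻: pKₐ(CF₃COOH) ≈ 0.2
CH₃CH₂–OBz loses PhCOO⁻: pKₐ(C₆H₅COOH) ≈ 4.2

CH₃CH₂–OBz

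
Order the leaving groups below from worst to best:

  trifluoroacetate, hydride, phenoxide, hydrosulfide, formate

The more stable X⁻ (or X) is on its own — i.e. the weaker a base it is — the better a leaving group it makes.
trifluoroacetate: pKₐ(CF₃COOH) ≈ 0.2
formate: pKₐ(HCOOH) ≈ 3.8
hydrosulfide: pKₐ(H₂S) ≈ 7
phenoxide: pKₐ(C₆H₅OH (phenol)) ≈ 10
hydride: pKₐ(H₂) ≈ 36
Reversing gives the worst-to-best order requested.

hydride < phenoxide < hydrosulfide < formate < trifluoroacetate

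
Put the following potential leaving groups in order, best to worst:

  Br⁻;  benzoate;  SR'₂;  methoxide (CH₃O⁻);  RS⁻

The more stable X⁻ (or X) is on its own — i.e. the weaker a base it is — the better a leaving group it makes.
Br⁻: pKₐ(HBr) ≈ -9 — weak base; good leaving group
SR'₂: pKₐ(R'₂SH⁺) ≈ -7 — neutral; leaves from a sulfonium salt (R–SR'₂⁺)
benzoate: pKₐ(C₆H₅COOH) ≈ 4.2
RS⁻: pKₐ(RSH (a thiol)) ≈ 10.5 — moderately basic; rarely leaves without activation
methoxide (CH₃O⁻): pKₐ(CH₃OH) ≈ 15.5 — strong base; alkoxides do not leave unassisted

Br⁻ > SR'₂ > benzoate > RS⁻ > methoxide (CH₃O⁻)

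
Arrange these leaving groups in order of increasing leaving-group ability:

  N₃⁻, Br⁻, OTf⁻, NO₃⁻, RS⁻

RS⁻ < N₃⁻ < NO₃⁻ < Br⁻ < OTf⁻

OTf⁻: pKₐ(CF₃SO₃H (triflic acid)) ≈ -14
Br⁻: pKₐ(HBr) ≈ -9
NO₃⁻: pKₐ(HNO₃) ≈ -1.3
N₃⁻: pKₐ(HN₃) ≈ 4.7
RS⁻: pKₐ(RSH (a thiol)) ≈ 10.5
The question asks for worst first, so the sequence is read in increasing leaving-group ability.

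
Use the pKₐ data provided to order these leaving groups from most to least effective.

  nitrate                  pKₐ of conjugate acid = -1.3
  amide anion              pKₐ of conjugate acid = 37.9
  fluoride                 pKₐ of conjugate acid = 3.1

Lower conjugate-acid pKₐ ⇒ weaker base ⇒ better leaving group.
Sorting by the given values: nitrate (-1.3), fluoride (3.1), amide anion (37.9).

nitrate > fluoride > amide anion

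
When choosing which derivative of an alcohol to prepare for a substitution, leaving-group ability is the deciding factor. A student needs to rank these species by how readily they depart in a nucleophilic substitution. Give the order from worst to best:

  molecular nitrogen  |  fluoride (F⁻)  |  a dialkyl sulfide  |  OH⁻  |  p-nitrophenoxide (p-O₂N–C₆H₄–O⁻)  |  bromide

OH⁻ < p-nitrophenoxide (p-O₂N–C₆H₄–O⁻) < fluoride (F⁻) < a dialkyl sulfide < bromide < molecular nitrogen

A good leaving group is a weak base: the lower the pKₐ of its conjugate acid, the more readily it departs.
molecular nitrogen: no meaningful conjugate acid; N₂ departs as an exceptionally stable neutral molecule
bromide: pKₐ(HBr) ≈ -9 — weak base; good leaving group
a dialkyl sulfide: pKₐ(R'₂SH⁺) ≈ -7 — neutral; leaves from a sulfonium salt (R–SR'₂⁺)
fluoride (F⁻): pKₐ(HF) ≈ 3.2 — small and strongly basic; the poor halide leaving group
p-nitrophenoxide (p-O₂N–C₆H₄–O⁻): pKₐ(p-nitrophenol) ≈ 7.2 — nitro group delocalises the charge; the classic chromogenic LG
OH⁻: pKₐ(H₂O) ≈ 15.7
The question asks for worst first, so the sequence is read in increasing leaving-group ability.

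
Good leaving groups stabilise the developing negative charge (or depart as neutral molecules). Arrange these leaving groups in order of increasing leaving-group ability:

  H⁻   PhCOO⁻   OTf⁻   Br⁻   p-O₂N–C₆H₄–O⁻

OTf⁻: pKₐ(CF₃SO₃H (triflic acid)) ≈ -14
Br⁻: pKₐ(HBr) ≈ -9
PhCOO⁻: pKₐ(C₆H₅COOH) ≈ 4.2
p-O₂N–C₆H₄–O⁻: pKₐ(p-nitrophenol) ≈ 7.2
H⁻: pKₐ(H₂) ≈ 36
Listed from poorest to best leaving group as asked.

H⁻ < p-O₂N–C₆H₄–O⁻ < PhCOO⁻ < Br⁻ < OTf⁻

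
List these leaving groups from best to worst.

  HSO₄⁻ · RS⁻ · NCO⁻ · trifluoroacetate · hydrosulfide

HSO₄⁻: pKₐ(H₂SO₄) ≈ -3 — conjugate base of a strong mineral acid
trifluoroacetate: pKₐ(CF₃COOH) ≈ 0.2 — strongly electron-withdrawing CF₃ stabilises the carboxylate
NCO⁻: pKₐ(HOCN) ≈ 3.5
hydrosulfide: pKₐ(H₂S) ≈ 7
RS⁻: pKₐ(RSH (a thiol)) ≈ 10.5 — moderately basic; rarely leaves without activation

HSO₄⁻ > trifluoroacetate > NCO⁻ > hydrosulfide > RS⁻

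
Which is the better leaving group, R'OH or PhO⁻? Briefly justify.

R'OH

R'OH is the better leaving group.
pKₐ(R'OH₂⁺) ≈ -2.4 versus pKₐ(C₆H₅OH (phenol)) ≈ 10: R'OH is the much weaker base.
Neutral; leaves from a protonated ether (an oxonium ion, R–O(H)R'⁺).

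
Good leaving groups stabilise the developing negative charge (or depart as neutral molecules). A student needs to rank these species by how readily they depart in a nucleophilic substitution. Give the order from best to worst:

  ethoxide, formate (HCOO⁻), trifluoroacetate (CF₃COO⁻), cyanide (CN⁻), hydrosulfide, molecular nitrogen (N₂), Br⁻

molecular nitrogen (N₂) > Br⁻ > trifluoroacetate (CF₃COO⁻) > formate (HCOO⁻) > hydrosulfide > cyanide (CN⁻) > ethoxide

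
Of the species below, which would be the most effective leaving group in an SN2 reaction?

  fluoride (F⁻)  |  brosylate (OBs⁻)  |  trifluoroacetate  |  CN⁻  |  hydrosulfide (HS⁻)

Leaving-group ability tracks the stability of the departed species; conjugate-acid pKₐ is the usual yardstick (lower pKₐ → better LG).
brosylate (OBs⁻): pKₐ(p-BrC₆H₄SO₃H) ≈ -2.8
trifluoroacetate: pKₐ(CF₃COOH) ≈ 0.2
fluoride (F⁻): pKₐ(HF) ≈ 3.2
hydrosulfide (HS⁻): pKₐ(H₂S) ≈ 7
CN⁻: pKₐ(HCN) ≈ 9.2

brosylate (OBs⁻)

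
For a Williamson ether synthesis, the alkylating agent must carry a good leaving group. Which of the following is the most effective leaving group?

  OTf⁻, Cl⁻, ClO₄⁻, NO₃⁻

OTf⁻

The more stable X⁻ (or X) is on its own — i.e. the weaker a base it is — the better a leaving group it makes.
OTf⁻: pKₐ(CF₃SO₃H (triflic acid)) ≈ -14
ClO₄⁻: pKₐ(HClO₄) ≈ -10
Cl⁻: pKₐ(HCl) ≈ -7
NO₃⁻: pKₐ(HNO₃) ≈ -1.3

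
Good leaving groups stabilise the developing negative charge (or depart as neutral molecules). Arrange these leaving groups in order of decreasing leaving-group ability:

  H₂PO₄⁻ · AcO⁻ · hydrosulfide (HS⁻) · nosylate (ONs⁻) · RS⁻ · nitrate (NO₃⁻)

nosylate (ONs⁻) > nitrate (NO₃⁻) > H₂PO₄⁻ > AcO⁻ > hydrosulfide (HS⁻) > RS⁻

nosylate (ONs⁻): pKₐ(p-O₂NC₆H₄SO₃H) ≈ -3.5 — p-nitro group further stabilises the sulfonate
nitrate (NO₃⁻): pKₐ(HNO₃) ≈ -1.3
H₂PO₄⁻: pKₐ(H₃PO₄) ≈ 2.1 — moderate base; biological leaving group after further activation
AcO⁻: pKₐ(CH₃COOH) ≈ 4.8
hydrosulfide (HS⁻): pKₐ(H₂S) ≈ 7 — larger and more polarisable than the oxygen analogue
RS⁻: pKₐ(RSH (a thiol)) ≈ 10.5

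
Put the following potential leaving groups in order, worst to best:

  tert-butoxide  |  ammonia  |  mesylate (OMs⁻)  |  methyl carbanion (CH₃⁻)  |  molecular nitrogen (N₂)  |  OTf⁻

Rank by basicity of the departing species: weakest base leaves most easily.
molecular nitrogen (N₂): no meaningful conjugate acid; N₂ departs as an exceptionally stable neutral molecule
OTf⁻: pKₐ(CF₃SO₃H (triflic acid)) ≈ -14
mesylate (OMs⁻): pKₐ(CH₃SO₃H (MsOH)) ≈ -1.9
ammonia: pKₐ(NH₄⁺) ≈ 9.2
tert-butoxide: pKₐ(t-BuOH) ≈ 18
methyl carbanion (CH₃⁻): pKₐ(CH₄) ≈ 48
Listed from poorest to best leaving group as asked.

methyl carbanion (CH₃⁻) < tert-butoxide < ammonia < mesylate (OMs⁻) < OTf⁻ < molecular nitrogen (N₂)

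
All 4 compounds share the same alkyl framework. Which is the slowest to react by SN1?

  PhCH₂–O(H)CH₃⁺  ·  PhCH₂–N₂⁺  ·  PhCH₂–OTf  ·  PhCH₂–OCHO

PhCH₂–OCHO

The skeletons are identical, so relative rate is governed entirely by leaving-group ability.
A good leaving group is a weak base: the lower the pKₐ of its conjugate acid, the more readily it departs.
PhCH₂–N₂⁺ loses N₂: no meaningful conjugate acid; N₂ departs as an exceptionally stable neutral molecule
PhCH₂–OTf loses OTf⁻: pKₐ(CF₃SO₃H (triflic acid)) ≈ -14
PhCH₂–O(H)CH₃⁺ loses R'OH: pKₐ(R'OH₂⁺) ≈ -2.4
PhCH₂–OCHO loses HCOO⁻: pKₐ(HCOOH) ≈ 3.8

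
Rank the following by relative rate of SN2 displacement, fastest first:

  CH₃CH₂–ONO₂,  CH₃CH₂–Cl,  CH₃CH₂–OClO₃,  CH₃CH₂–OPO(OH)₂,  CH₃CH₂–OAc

CH₃CH₂–OClO₃ > CH₃CH₂–Cl > CH₃CH₂–ONO₂ > CH₃CH₂–OPO(OH)₂ > CH₃CH₂–OAc

Same R in every case — rank the leaving groups.
Leaving-group ability tracks the stability of the departed species; conjugate-acid pKₐ is the usual yardstick (lower pKₐ → better LG).
CH₃CH₂–OClO₃ loses ClO₄⁻: pKₐ(HClO₄) ≈ -10
CH₃CH₂–Cl loses Cl⁻: pKₐ(HCl) ≈ -7
CH₃CH₂–ONO₂ loses NO₃⁻: pKₐ(HNO₃) ≈ -1.3
CH₃CH₂–OPO(OH)₂ loses H₂PO₄⁻: pKₐ(H₃PO₄) ≈ 2.1
CH₃CH₂–OAc loses AcO⁻: pKₐ(CH₃COOH) ≈ 4.8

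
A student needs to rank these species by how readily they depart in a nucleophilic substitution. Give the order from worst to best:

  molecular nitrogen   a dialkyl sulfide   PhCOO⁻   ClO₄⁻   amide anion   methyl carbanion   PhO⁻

methyl carbanion < amide anion < PhO⁻ < PhCOO⁻ < a dialkyl sulfide < ClO₄⁻ < molecular nitrogen

Rank by basicity of the departing species: weakest base leaves most easily.
molecular nitrogen: no meaningful conjugate acid; N₂ departs as an exceptionally stable neutral molecule
ClO₄⁻: pKₐ(HClO₄) ≈ -10
a dialkyl sulfide: pKₐ(R'₂SH⁺) ≈ -7
PhCOO⁻: pKₐ(C₆H₅COOH) ≈ 4.2
PhO⁻: pKₐ(C₆H₅OH (phenol)) ≈ 10
amide anion: pKₐ(NH₃) ≈ 38
methyl carbanion: pKₐ(CH₄) ≈ 48
Listed from poorest to best leaving group as asked.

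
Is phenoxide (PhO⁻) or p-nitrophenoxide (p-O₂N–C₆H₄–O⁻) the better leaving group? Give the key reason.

p-nitrophenoxide (p-O₂N–C₆H₄–O⁻)

p-nitrophenoxide (p-O₂N–C₆H₄–O⁻) is the better leaving group.
pKₐ(p-nitrophenol) ≈ 7.2 versus pKₐ(C₆H₅OH (phenol)) ≈ 10: p-nitrophenoxide (p-O₂N–C₆H₄–O⁻) is the much weaker base.
Nitro group delocalises the charge; the classic chromogenic LG.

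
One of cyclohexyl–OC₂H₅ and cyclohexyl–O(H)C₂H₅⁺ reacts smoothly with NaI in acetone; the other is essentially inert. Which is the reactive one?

From cyclohexyl–OC₂H₅ the departing group would be CH₃CH₂O⁻ (pKₐ(CH₃CH₂OH) ≈ 16). Strong base; alkoxides do not leave unassisted.
From cyclohexyl–O(H)C₂H₅⁺ the leaving group is R'OH (pKₐ(R'OH₂⁺) ≈ -2.4). Neutral; leaves from a protonated ether (an oxonium ion, R–O(H)R'⁺).
(In practice cyclohexyl–O(H)C₂H₅⁺ is made from cyclohexyl–OC₂H₅ by protonation with concentrated HBr, allowing neutral ethanol, rather than ethoxide, to depart.)

cyclohexyl–O(H)C₂H₅⁺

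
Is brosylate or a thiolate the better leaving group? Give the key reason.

brosylate

brosylate is the better leaving group.
pKₐ(p-BrC₆H₄SO₃H) ≈ -2.8 versus pKₐ(RSH (a thiol)) ≈ 10.5: brosylate is the much weaker base.
Arenesulfonate with a p-bromo substituent.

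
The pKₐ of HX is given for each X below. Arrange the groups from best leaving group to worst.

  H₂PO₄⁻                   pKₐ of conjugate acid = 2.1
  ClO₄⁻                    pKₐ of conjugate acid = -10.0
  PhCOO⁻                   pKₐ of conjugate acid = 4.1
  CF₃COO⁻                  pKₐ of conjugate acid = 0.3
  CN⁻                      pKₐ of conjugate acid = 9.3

ClO₄⁻ > CF₃COO⁻ > H₂PO₄⁻ > PhCOO⁻ > CN⁻

Lower conjugate-acid pKₐ ⇒ weaker base ⇒ better leaving group.
Sorting by the given values: ClO₄⁻ (-10.0), CF₃COO⁻ (0.3), H₂PO₄⁻ (2.1), PhCOO⁻ (4.1), CN⁻ (9.3).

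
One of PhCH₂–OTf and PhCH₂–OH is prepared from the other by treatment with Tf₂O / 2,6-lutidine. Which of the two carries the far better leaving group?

PhCH₂–OTf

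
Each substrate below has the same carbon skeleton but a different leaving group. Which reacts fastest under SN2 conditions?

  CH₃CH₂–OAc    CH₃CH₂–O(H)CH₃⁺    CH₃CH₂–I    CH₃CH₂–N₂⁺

Same R in every case — rank the leaving groups.
Rank by basicity of the departing species: weakest base leaves most easily.
CH₃CH₂–N₂⁺ loses N₂: no meaningful conjugate acid; N₂ departs as an exceptionally stable neutral molecule
CH₃CH₂–I loses I⁻: pKₐ(HI) ≈ -10
CH₃CH₂–O(H)CH₃⁺ loses R'OH: pKₐ(R'OH₂⁺) ≈ -2.4
CH₃CH₂–OAc loses AcO⁻: pKₐ(CH₃COOH) ≈ 4.8

CH₃CH₂–N₂⁺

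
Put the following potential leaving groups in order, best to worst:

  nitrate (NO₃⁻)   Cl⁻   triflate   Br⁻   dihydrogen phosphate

triflate > Br⁻ > Cl⁻ > nitrate (NO₃⁻) > dihydrogen phosphate

triflate: pKₐ(CF₃SO₃H (triflic acid)) ≈ -14 — charge spread over three oxygens and a CF₃ group; the premier leaving group in synthesis
Br⁻: pKₐ(HBr) ≈ -9 — weak base; good leaving group
Cl⁻: pKₐ(HCl) ≈ -7 — moderately weak base
nitrate (NO₃⁻): pKₐ(HNO₃) ≈ -1.3 — resonance-delocalised over three oxygens
dihydrogen phosphate: pKₐ(H₃PO₄) ≈ 2.1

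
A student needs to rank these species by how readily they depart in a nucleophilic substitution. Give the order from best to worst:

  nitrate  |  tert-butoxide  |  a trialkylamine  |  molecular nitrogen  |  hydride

molecular nitrogen: no meaningful conjugate acid; N₂ departs as an exceptionally stable neutral molecule
nitrate: pKₐ(HNO₃) ≈ -1.3 — resonance-delocalised over three oxygens
a trialkylamine: pKₐ(R'₃NH⁺) ≈ 10.7
tert-butoxide: pKₐ(t-BuOH) ≈ 18 — bulky, strongly basic alkoxide
hydride: pKₐ(H₂) ≈ 36 — extremely strong base; leaves only in special hydride-transfer contexts

molecular nitrogen > nitrate > a trialkylamine > tert-butoxide > hydride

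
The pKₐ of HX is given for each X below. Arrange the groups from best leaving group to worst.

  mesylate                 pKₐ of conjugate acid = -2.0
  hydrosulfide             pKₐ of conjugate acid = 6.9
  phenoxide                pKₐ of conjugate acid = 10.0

Lower conjugate-acid pKₐ ⇒ weaker base ⇒ better leaving group.
Sorting by the given values: mesylate (-2.0), hydrosulfide (6.9), phenoxide (10.0).

mesylate > hydrosulfide > phenoxide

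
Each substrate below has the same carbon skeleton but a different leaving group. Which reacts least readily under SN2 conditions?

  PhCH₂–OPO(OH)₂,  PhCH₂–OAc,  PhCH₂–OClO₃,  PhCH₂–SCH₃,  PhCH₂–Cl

PhCH₂–SCH₃

With the same alkyl group throughout, only the leaving group differentiates the rates.
Rank by basicity of the departing species: weakest base leaves most easily.
PhCH₂–OClO₃ loses ClO₄⁻: pKₐ(HClO₄) ≈ -10
PhCH₂–Cl loses Cl⁻: pKₐ(HCl) ≈ -7
PhCH₂–OPO(OH)₂ loses H₂PO₄⁻: pKₐ(H₃PO₄) ≈ 2.1
PhCH₂–OAc loses AcO⁻: pKₐ(CH₃COOH) ≈ 4.8
PhCH₂–SCH₃ loses RS⁻: pKₐ(RSH (a thiol)) ≈ 10.5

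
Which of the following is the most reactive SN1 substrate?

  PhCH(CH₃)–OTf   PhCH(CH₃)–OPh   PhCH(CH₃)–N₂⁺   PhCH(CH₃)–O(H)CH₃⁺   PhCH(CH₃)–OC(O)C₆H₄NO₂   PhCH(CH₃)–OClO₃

The skeletons are identical, so relative rate is governed entirely by leaving-group ability.
A good leaving group is a weak base: the lower the pKₐ of its conjugate acid, the more readily it departs.
PhCH(CH₃)–N₂⁺ loses N₂: no meaningful conjugate acid; N₂ departs as an exceptionally stable neutral molecule
PhCH(CH₃)–OTf loses OTf⁻: pKₐ(CF₃SO₃H (triflic acid)) ≈ -14
PhCH(CH₃)–OClO₃ loses ClO₄⁻: pKₐ(HClO₄) ≈ -10
PhCH(CH₃)–O(H)CH₃⁺ loses R'OH: pKₐ(R'OH₂⁺) ≈ -2.4
PhCH(CH₃)–OC(O)C₆H₄NO₂ loses p-O₂N–C₆H₄–COO⁻: pKₐ(p-nitrobenzoic acid) ≈ 3.4
PhCH(CH₃)–OPh loses PhO⁻: pKₐ(C₆H₅OH (phenol)) ≈ 10

PhCH(CH₃)–N₂⁺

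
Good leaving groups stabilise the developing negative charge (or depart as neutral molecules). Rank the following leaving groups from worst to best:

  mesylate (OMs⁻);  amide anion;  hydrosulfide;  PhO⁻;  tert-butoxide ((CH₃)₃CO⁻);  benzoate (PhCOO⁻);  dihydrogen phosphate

amide anion < tert-butoxide ((CH₃)₃CO⁻) < PhO⁻ < hydrosulfide < benzoate (PhCOO⁻) < dihydrogen phosphate < mesylate (OMs⁻)

Leaving-group ability tracks the stability of the departed species; conjugate-acid pKₐ is the usual yardstick (lower pKₐ → better LG).
mesylate (OMs⁻): pKₐ(CH₃SO₃H (MsOH)) ≈ -1.9
dihydrogen phosphate: pKₐ(H₃PO₄) ≈ 2.1
benzoate (PhCOO⁻): pKₐ(C₆H₅COOH) ≈ 4.2
hydrosulfide: pKₐ(H₂S) ≈ 7
PhO⁻: pKₐ(C₆H₅OH (phenol)) ≈ 10
tert-butoxide ((CH₃)₃CO⁻): pKₐ(t-BuOH) ≈ 18
amide anion: pKₐ(NH₃) ≈ 38
Listed from poorest to best leaving group as asked.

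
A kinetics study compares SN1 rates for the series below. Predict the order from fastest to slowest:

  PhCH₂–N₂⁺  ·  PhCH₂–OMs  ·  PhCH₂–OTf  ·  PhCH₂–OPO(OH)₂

With the same alkyl group throughout, only the leaving group differentiates the rates.
A good leaving group is a weak base: the lower the pKₐ of its conjugate acid, the more readily it departs.
PhCH₂–N₂⁺ loses N₂: no meaningful conjugate acid; N₂ departs as an exceptionally stable neutral molecule
PhCH₂–OTf loses OTf⁻: pKₐ(CF₃SO₃H (triflic acid)) ≈ -14
PhCH₂–OMs loses OMs⁻: pKₐ(CH₃SO₃H (MsOH)) ≈ -1.9
PhCH₂–OPO(OH)₂ loses H₂PO₄⁻: pKₐ(H₃PO₄) ≈ 2.1

PhCH₂–N₂⁺ > PhCH₂–OTf > PhCH₂–OMs > PhCH₂–OPO(OH)₂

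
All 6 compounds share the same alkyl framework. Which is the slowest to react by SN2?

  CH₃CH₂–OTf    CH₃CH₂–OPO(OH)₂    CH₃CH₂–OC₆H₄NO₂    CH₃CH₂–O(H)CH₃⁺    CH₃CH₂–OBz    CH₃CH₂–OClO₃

CH₃CH₂–OC₆H₄NO₂

With the same alkyl group throughout, only the leaving group differentiates the rates.
Leaving-group ability tracks the stability of the departed species; conjugate-acid pKₐ is the usual yardstick (lower pKₐ → better LG).
CH₃CH₂–OTf loses OTf⁻: pKₐ(CF₃SO₃H (triflic acid)) ≈ -14
CH₃CH₂–OClO₃ loses ClO₄⁻: pKₐ(HClO₄) ≈ -10
CH₃CH₂–O(H)CH₃⁺ loses R'OH: pKₐ(R'OH₂⁺) ≈ -2.4
CH₃CH₂–OPO(OH)₂ loses H₂PO₄⁻: pKₐ(H₃PO₄) ≈ 2.1
CH₃CH₂–OBz loses PhCOO⁻: pKₐ(C₆H₅COOH) ≈ 4.2
CH₃CH₂–OC₆H₄NO₂ loses p-O₂N–C₆H₄–O⁻: pKₐ(p-nitrophenol) ≈ 7.2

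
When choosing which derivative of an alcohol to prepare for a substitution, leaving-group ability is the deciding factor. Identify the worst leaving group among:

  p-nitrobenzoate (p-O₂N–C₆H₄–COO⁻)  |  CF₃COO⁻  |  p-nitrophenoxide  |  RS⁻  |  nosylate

RS⁻

Rank by basicity of the departing species: weakest base leaves most easily.
nosylate: pKₐ(p-O₂NC₆H₄SO₃H) ≈ -3.5
CF₃COO⁻: pKₐ(CF₃COOH) ≈ 0.2
p-nitrobenzoate (p-O₂N–C₆H₄–COO⁻): pKₐ(p-nitrobenzoic acid) ≈ 3.4
p-nitrophenoxide: pKₐ(p-nitrophenol) ≈ 7.2
RS⁻: pKₐ(RSH (a thiol)) ≈ 10.5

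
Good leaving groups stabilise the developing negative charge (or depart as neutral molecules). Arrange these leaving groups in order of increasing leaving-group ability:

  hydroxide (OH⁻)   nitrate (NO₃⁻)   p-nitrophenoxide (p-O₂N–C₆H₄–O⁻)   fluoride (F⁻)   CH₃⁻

CH₃⁻ < hydroxide (OH⁻) < p-nitrophenoxide (p-O₂N–C₆H₄–O⁻) < fluoride (F⁻) < nitrate (NO₃⁻)

Leaving-group ability tracks the stability of the departed species; conjugate-acid pKₐ is the usual yardstick (lower pKₐ → better LG).
nitrate (NO₃⁻): pKₐ(HNO₃) ≈ -1.3
fluoride (F⁻): pKₐ(HF) ≈ 3.2
p-nitrophenoxide (p-O₂N–C₆H₄–O⁻): pKₐ(p-nitrophenol) ≈ 7.2 — nitro group delocalises the charge; the classic chromogenic LG
hydroxide (OH⁻): pKₐ(H₂O) ≈ 15.7
CH₃⁻: pKₐ(CH₄) ≈ 48
The question asks for worst first, so the sequence is read in increasing leaving-group ability.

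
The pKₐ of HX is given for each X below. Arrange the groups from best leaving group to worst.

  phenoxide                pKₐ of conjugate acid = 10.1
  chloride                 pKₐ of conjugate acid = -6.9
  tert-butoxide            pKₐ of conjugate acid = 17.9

Lower conjugate-acid pKₐ ⇒ weaker base ⇒ better leaving group.
Sorting by the given values: chloride (-6.9), phenoxide (10.1), tert-butoxide (17.9).

chloride > phenoxide > tert-butoxide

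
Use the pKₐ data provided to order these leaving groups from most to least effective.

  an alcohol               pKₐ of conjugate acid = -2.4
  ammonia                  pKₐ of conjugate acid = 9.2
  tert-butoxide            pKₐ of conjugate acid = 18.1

Lower conjugate-acid pKₐ ⇒ weaker base ⇒ better leaving group.
Sorting by the given values: an alcohol (-2.4), ammonia (9.2), tert-butoxide (18.1).

an alcohol > ammonia > tert-butoxide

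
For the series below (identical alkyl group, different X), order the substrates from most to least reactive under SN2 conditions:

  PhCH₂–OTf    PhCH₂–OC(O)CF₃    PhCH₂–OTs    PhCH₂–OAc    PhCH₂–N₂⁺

PhCH₂–N₂⁺ > PhCH₂–OTf > PhCH₂–OTs > PhCH₂–OC(O)CF₃ > PhCH₂–OAc

The skeletons are identical, so relative rate is governed entirely by leaving-group ability.
Rank by basicity of the departing species: weakest base leaves most easily.
PhCH₂–N₂⁺ loses N₂: no meaningful conjugate acid; N₂ departs as an exceptionally stable neutral molecule
PhCH₂–OTf loses OTf⁻: pKₐ(CF₃SO₃H (triflic acid)) ≈ -14
PhCH₂–OTs loses OTs⁻: pKₐ(p-CH₃C₆H₄SO₃H (TsOH)) ≈ -2.8
PhCH₂–OC(O)CF₃ loses CF₃COO⁻: pKₐ(CF₃COOH) ≈ 0.2
PhCH₂–OAc loses AcO⁻: pKₐ(CH₃COOH) ≈ 4.8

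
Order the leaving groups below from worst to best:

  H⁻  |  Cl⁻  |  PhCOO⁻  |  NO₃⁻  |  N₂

H⁻ < PhCOO⁻ < NO₃⁻ < Cl⁻ < N₂

N₂: no meaningful conjugate acid; N₂ departs as an exceptionally stable neutral molecule
Cl⁻: pKₐ(HCl) ≈ -7 — moderately weak base
NO₃⁻: pKₐ(HNO₃) ≈ -1.3 — resonance-delocalised over three oxygens
PhCOO⁻: pKₐ(C₆H₅COOH) ≈ 4.2
H⁻: pKₐ(H₂) ≈ 36 — extremely strong base; leaves only in special hydride-transfer contexts
The question asks for worst first, so the sequence is read in increasing leaving-group ability.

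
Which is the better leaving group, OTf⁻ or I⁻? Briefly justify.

OTf⁻ is the better leaving group.
pKₐ(CF₃SO₃H (triflic acid)) ≈ -14 versus pKₐ(HI) ≈ -10: OTf⁻ is the much weaker base.
Charge spread over three oxygens and a CF₃ group; the premier leaving group in synthesis.

OTf⁻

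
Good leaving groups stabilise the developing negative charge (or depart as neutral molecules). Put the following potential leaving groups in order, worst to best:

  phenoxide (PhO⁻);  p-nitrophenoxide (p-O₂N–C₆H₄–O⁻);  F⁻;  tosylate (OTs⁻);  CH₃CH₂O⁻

Rank by basicity of the departing species: weakest base leaves most easily.
tosylate (OTs⁻): pKₐ(p-CH₃C₆H₄SO₃H (TsOH)) ≈ -2.8 — resonance-delocalised arenesulfonate
F⁻: pKₐ(HF) ≈ 3.2 — small and strongly basic; the poor halide leaving group
p-nitrophenoxide (p-O₂N–C₆H₄–O⁻): pKₐ(p-nitrophenol) ≈ 7.2 — nitro group delocalises the charge; the classic chromogenic LG
phenoxide (PhO⁻): pKₐ(C₆H₅OH (phenol)) ≈ 10 — resonance into the ring helps, but still a poor LG
CH₃CH₂O⁻: pKₐ(CH₃CH₂OH) ≈ 16 — strong base; alkoxides do not leave unassisted
Listed from poorest to best leaving group as asked.

CH₃CH₂O⁻ < phenoxide (PhO⁻) < p-nitrophenoxide (p-O₂N–C₆H₄–O⁻) < F⁻ < tosylate (OTs⁻)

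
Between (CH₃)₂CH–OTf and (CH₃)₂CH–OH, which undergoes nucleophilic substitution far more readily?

(CH₃)₂CH–OTf

From (CH₃)₂CH–OH the departing group would be OH⁻ (pKₐ(H₂O) ≈ 15.7). Strong base; essentially never leaves without prior activation.
From (CH₃)₂CH–OTf the leaving group is OTf⁻ (pKₐ(CF₃SO₃H (triflic acid)) ≈ -14). Charge spread over three oxygens and a CF₃ group; the premier leaving group in synthesis.
(In practice (CH₃)₂CH–OTf is made from (CH₃)₂CH–OH by treatment with Tf₂O / 2,6-lutidine, converting the hydroxyl into a triflate.)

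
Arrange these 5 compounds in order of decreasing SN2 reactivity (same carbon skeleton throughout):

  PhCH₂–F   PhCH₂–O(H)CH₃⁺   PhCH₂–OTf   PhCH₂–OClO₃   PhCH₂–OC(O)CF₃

PhCH₂–OTf > PhCH₂–OClO₃ > PhCH₂–O(H)CH₃⁺ > PhCH₂–OC(O)CF₃ > PhCH₂–F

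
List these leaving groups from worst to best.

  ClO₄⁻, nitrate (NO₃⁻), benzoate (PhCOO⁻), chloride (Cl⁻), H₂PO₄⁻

ClO₄⁻: pKₐ(HClO₄) ≈ -10
chloride (Cl⁻): pKₐ(HCl) ≈ -7 — moderately weak base
nitrate (NO₃⁻): pKₐ(HNO₃) ≈ -1.3
H₂PO₄⁻: pKₐ(H₃PO₄) ≈ 2.1
benzoate (PhCOO⁻): pKₐ(C₆H₅COOH) ≈ 4.2 — aryl carboxylate
Reversing gives the worst-to-best order requested.

benzoate (PhCOO⁻) < H₂PO₄⁻ < nitrate (NO₃⁻) < chloride (Cl⁻) < ClO₄⁻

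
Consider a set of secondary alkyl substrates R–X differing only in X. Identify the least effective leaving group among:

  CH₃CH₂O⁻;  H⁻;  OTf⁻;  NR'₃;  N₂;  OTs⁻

H⁻

A good leaving group is a weak base: the lower the pKₐ of its conjugate acid, the more readily it departs.
N₂: no meaningful conjugate acid; N₂ departs as an exceptionally stable neutral molecule
OTf⁻: pKₐ(CF₃SO₃H (triflic acid)) ≈ -14
OTs⁻: pKₐ(p-CH₃C₆H₄SO₃H (TsOH)) ≈ -2.8
NR'₃: pKₐ(R'₃NH⁺) ≈ 10.7
CH₃CH₂O⁻: pKₐ(CH₃CH₂OH) ≈ 16
H⁻: pKₐ(H₂) ≈ 36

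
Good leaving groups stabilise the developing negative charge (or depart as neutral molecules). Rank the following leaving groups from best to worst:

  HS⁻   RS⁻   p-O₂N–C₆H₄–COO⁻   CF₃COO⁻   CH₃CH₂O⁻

Rank by basicity of the departing species: weakest base leaves most easily.
CF₃COO⁻: pKₐ(CF₃COOH) ≈ 0.2 — strongly electron-withdrawing CF₃ stabilises the carboxylate
p-O₂N–C₆H₄–COO⁻: pKₐ(p-nitrobenzoic acid) ≈ 3.4
HS⁻: pKₐ(H₂S) ≈ 7
RS⁻: pKₐ(RSH (a thiol)) ≈ 10.5
CH₃CH₂O⁻: pKₐ(CH₃CH₂OH) ≈ 16 — strong base; alkoxides do not leave unassisted

CF₃COO⁻ > p-O₂N–C₆H₄–COO⁻ > HS⁻ > RS⁻ > CH₃CH₂O⁻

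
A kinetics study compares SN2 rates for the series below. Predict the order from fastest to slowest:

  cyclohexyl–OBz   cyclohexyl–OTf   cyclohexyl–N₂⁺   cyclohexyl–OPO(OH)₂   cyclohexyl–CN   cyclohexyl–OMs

The skeletons are identical, so relative rate is governed entirely by leaving-group ability.
A good leaving group is a weak base: the lower the pKₐ of its conjugate acid, the more readily it departs.
cyclohexyl–N₂⁺ loses N₂: no meaningful conjugate acid; N₂ departs as an exceptionally stable neutral molecule
cyclohexyl–OTf loses OTf⁻: pKₐ(CF₃SO₃H (triflic acid)) ≈ -14
cyclohexyl–OMs loses OMs⁻: pKₐ(CH₃SO₃H (MsOH)) ≈ -1.9
cyclohexyl–OPO(OH)₂ loses H₂PO₄⁻: pKₐ(H₃PO₄) ≈ 2.1
cyclohexyl–OBz loses PhCOO⁻: pKₐ(C₆H₅COOH) ≈ 4.2
cyclohexyl–CN loses CN⁻: pKₐ(HCN) ≈ 9.2

cyclohexyl–N₂⁺ > cyclohexyl–OTf > cyclohexyl–OMs > cyclohexyl–OPO(OH)₂ > cyclohexyl–OBz > cyclohexyl–CN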